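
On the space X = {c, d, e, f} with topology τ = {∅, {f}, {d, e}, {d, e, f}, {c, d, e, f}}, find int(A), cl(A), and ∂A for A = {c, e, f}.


int(A) = {f}, cl(A) = {c, d, e, f}, ∂A = {c, d, e}.

Closed sets in (X, τ) are complements of opens:
  closed(X, τ) = {∅, {c}, {c, f}, {c, d, e}, {c, d, e, f}}.
int(A) = ⋃ {U ∈ τ : U ⊆ A}. Opens contained in A: ∅, {f}.
Taking the union of these: int(A) = {f}.
cl(A) = ⋂ {C closed : A ⊆ C}. Closed sets containing A: {c, d, e, f}.
Intersecting these: cl(A) = {c, d, e, f}.
∂A = cl(A) ∖ int(A) = {c, d, e, f} ∖ {f} = {c, d, e}.


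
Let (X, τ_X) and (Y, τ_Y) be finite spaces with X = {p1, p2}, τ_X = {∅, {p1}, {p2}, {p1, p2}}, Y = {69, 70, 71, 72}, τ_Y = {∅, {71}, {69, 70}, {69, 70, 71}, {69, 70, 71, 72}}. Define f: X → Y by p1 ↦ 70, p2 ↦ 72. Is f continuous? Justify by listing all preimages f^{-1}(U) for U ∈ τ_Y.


f IS continuous.

Compute f^{-1}(U) for each U ∈ τ_Y:
  U = ∅: f^{-1}(U) = ∅ ∈ τ_X ✓.
  U = {71}: f^{-1}(U) = ∅ ∈ τ_X ✓.
  U = {69, 70}: f^{-1}(U) = {p1} ∈ τ_X ✓.
  U = {69, 70, 71}: f^{-1}(U) = {p1} ∈ τ_X ✓.
  U = {69, 70, 71, 72}: f^{-1}(U) = {p1, p2} ∈ τ_X ✓.
Every preimage lies in τ_X, so f IS continuous.


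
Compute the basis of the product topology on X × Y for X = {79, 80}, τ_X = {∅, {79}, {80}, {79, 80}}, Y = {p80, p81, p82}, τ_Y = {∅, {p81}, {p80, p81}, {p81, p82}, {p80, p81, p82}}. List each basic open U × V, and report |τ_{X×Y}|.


Basis B = {∅ × ∅, {79} × {p81}, {80} × {p81}, {79} × {p80, p81}, {79} × {p81, p82}, {79, 80} × {p81}, {80} × {p80, p81}, {80} × {p81, p82}, {79} × {p80, p81, p82}, {80} × {p80, p81, p82}, {79, 80} × {p80, p81}, {79, 80} × {p81, p82}, {79, 80} × {p80, p81, p82}}; |τ_{X×Y}| = 25.

Enumerate products U × V with U ∈ τ_X, V ∈ τ_Y (deduplicated):
  ∅ × ∅ = {} (∅)
  {79} × {p81} = {(79,p81)}
  {80} × {p81} = {(80,p81)}
  {79} × {p80, p81} = {(79,p80), (79,p81)}
  {79} × {p81, p82} = {(79,p81), (79,p82)}
  {79, 80} × {p81} = {(79,p81), (80,p81)}
  {80} × {p80, p81} = {(80,p80), (80,p81)}
  {80} × {p81, p82} = {(80,p81), (80,p82)}
  {79} × {p80, p81, p82} = {(79,p80), (79,p81), (79,p82)}
  {80} × {p80, p81, p82} = {(80,p80), (80,p81), (80,p82)}
  {79, 80} × {p80, p81} = {(79,p80), (79,p81), (80,p80), (80,p81)}
  {79, 80} × {p81, p82} = {(79,p81), (79,p82), (80,p81), (80,p82)}
  {79, 80} × {p80, p81, p82} = {(79,p80), (79,p81), (79,p82), (80,p80), (80,p81), (80,p82)}
These 13 distinct sets form the basis B.
Close under arbitrary unions to get τ_{X×Y}; counting gives |τ_{X×Y}| = 25.


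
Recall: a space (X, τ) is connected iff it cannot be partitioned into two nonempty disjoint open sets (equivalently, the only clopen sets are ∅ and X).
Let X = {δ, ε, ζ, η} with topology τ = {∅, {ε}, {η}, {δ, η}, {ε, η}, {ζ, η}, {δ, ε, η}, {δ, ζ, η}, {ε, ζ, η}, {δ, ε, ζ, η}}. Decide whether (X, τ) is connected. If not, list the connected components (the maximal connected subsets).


(X, τ) is disconnected; components = [{ε}, {δ, ζ, η}].

Find clopen sets (U ∈ τ with X ∖ U ∈ τ):
  U = ∅, X ∖ U = {δ, ε, ζ, η} — both open, so U is clopen.
  U = {ε}, X ∖ U = {δ, ζ, η} — both open, so U is clopen.
  U = {δ, ζ, η}, X ∖ U = {ε} — both open, so U is clopen.
  U = {δ, ε, ζ, η}, X ∖ U = ∅ — both open, so U is clopen.
Nontrivial clopen(s) exist: e.g. {ε}. So (X, τ) is disconnected.
Compute connected components by grouping points that agree on all clopens:
  component: {ε}
  component: {δ, ζ, η}


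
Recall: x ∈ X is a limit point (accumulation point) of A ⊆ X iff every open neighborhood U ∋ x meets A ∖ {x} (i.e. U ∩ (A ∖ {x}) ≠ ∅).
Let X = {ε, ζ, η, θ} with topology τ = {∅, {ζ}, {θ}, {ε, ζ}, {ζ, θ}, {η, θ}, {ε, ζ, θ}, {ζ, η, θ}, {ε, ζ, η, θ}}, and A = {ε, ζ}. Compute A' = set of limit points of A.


A' = {ε}

For each x ∈ X, list the open sets U ∈ τ with x ∈ U, then check whether U ∩ (A ∖ {x}) ≠ ∅ for every such U.
  x = ε: opens ∋ x are {ε, ζ}, {ε, ζ, θ}, {ε, ζ, η, θ}; each meets A ∖ {ε}, so x IS a limit point.
  x = ζ: open {ζ} ∋ x has {ζ} ∩ (A ∖ {ζ}) = ∅, so x is NOT a limit point.
  x = η: open {η, θ} ∋ x has {η, θ} ∩ (A ∖ {η}) = ∅, so x is NOT a limit point.
  x = θ: open {θ} ∋ x has {θ} ∩ (A ∖ {θ}) = ∅, so x is NOT a limit point.
Collecting: A' = {ε}.


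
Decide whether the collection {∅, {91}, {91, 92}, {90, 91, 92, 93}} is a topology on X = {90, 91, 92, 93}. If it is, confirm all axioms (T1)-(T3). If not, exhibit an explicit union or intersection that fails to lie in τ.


τ IS a topology on X.

Axiom (T1): ∅ ∈ τ? Yes; X ∈ τ? Yes.
Axiom (T2/T3): check pairwise unions and intersections of members of τ.
All pairwise intersections and unions checked — each lies in τ. Therefore τ satisfies (T1), (T2), (T3): it IS a topology on X.


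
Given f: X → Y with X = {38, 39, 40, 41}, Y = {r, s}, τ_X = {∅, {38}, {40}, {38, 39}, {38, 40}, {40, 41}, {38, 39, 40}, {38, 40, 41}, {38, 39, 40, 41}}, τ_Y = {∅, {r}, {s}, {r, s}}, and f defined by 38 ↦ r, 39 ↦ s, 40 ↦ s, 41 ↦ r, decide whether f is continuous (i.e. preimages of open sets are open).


f is NOT continuous.

Compute f^{-1}(U) for each U ∈ τ_Y:
  U = ∅: f^{-1}(U) = ∅ ∈ τ_X ✓.
  U = {r}: f^{-1}(U) = {38, 41} ∉ τ_X ✗.
  U = {s}: f^{-1}(U) = {39, 40} ∉ τ_X ✗.
  U = {r, s}: f^{-1}(U) = {38, 39, 40, 41} ∈ τ_X ✓.
Found U = {r} with f^{-1}(U) = {38, 41} not in τ_X. Therefore f is NOT continuous.


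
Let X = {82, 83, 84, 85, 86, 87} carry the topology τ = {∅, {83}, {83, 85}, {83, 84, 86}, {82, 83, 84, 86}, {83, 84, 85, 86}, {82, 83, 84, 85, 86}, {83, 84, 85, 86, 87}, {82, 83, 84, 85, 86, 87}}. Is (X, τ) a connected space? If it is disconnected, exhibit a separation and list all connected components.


(X, τ) is connected.

Find clopen sets (U ∈ τ with X ∖ U ∈ τ):
  U = ∅, X ∖ U = {82, 83, 84, 85, 86, 87} — both open, so U is clopen.
  U = {82, 83, 84, 85, 86, 87}, X ∖ U = ∅ — both open, so U is clopen.
Only trivial clopens (∅ and X) exist, so (X, τ) is connected.
Compute connected components by grouping points that agree on all clopens:
  component: {82, 83, 84, 85, 86, 87}


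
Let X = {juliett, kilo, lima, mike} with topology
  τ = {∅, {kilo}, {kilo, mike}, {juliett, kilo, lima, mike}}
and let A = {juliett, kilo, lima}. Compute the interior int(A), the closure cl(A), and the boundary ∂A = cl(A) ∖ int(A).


int(A) = {kilo}, cl(A) = {juliett, kilo, lima, mike}, ∂A = {juliett, lima, mike}.

Closed sets in (X, τ) are complements of opens:
  closed(X, τ) = {∅, {juliett, lima}, {juliett, lima, mike}, {juliett, kilo, lima, mike}}.
int(A) = ⋃ {U ∈ τ : U ⊆ A}. Opens contained in A: ∅, {kilo}.
Taking the union of these: int(A) = {kilo}.
cl(A) = ⋂ {C closed : A ⊆ C}. Closed sets containing A: {juliett, kilo, lima, mike}.
Intersecting these: cl(A) = {juliett, kilo, lima, mike}.
∂A = cl(A) ∖ int(A) = {juliett, kilo, lima, mike} ∖ {kilo} = {juliett, lima, mike}.


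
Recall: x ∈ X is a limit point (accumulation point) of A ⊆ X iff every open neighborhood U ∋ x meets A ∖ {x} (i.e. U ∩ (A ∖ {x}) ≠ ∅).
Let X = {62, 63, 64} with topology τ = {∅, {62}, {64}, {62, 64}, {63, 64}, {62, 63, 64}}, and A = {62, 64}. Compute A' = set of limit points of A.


A' = {63}

For each x ∈ X, list the open sets U ∈ τ with x ∈ U, then check whether U ∩ (A ∖ {x}) ≠ ∅ for every such U.
  x = 62: open {62} ∋ x has {62} ∩ (A ∖ {62}) = ∅, so x is NOT a limit point.
  x = 63: opens ∋ x are {63, 64}, {62, 63, 64}; each meets A ∖ {63}, so x IS a limit point.
  x = 64: open {64} ∋ x has {64} ∩ (A ∖ {64}) = ∅, so x is NOT a limit point.
Collecting: A' = {63}.


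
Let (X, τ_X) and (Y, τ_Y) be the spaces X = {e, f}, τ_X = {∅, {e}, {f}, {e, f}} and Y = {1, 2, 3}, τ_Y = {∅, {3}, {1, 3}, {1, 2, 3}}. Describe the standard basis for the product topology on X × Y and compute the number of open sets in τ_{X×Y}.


Basis B = {∅ × ∅, {e} × {3}, {f} × {3}, {e} × {1, 3}, {e, f} × {3}, {f} × {1, 3}, {e} × {1, 2, 3}, {f} × {1, 2, 3}, {e, f} × {1, 3}, {e, f} × {1, 2, 3}}; |τ_{X×Y}| = 16.

Enumerate products U × V with U ∈ τ_X, V ∈ τ_Y (deduplicated):
  ∅ × ∅ = {} (∅)
  {e} × {3} = {(e,3)}
  {f} × {3} = {(f,3)}
  {e} × {1, 3} = {(e,1), (e,3)}
  {e, f} × {3} = {(e,3), (f,3)}
  {f} × {1, 3} = {(f,1), (f,3)}
  {e} × {1, 2, 3} = {(e,1), (e,2), (e,3)}
  {f} × {1, 2, 3} = {(f,1), (f,2), (f,3)}
  {e, f} × {1, 3} = {(e,1), (e,3), (f,1), (f,3)}
  {e, f} × {1, 2, 3} = {(e,1), (e,2), (e,3), (f,1), (f,2), (f,3)}
These 10 distinct sets form the basis B.
Close under arbitrary unions to get τ_{X×Y}; counting gives |τ_{X×Y}| = 16.


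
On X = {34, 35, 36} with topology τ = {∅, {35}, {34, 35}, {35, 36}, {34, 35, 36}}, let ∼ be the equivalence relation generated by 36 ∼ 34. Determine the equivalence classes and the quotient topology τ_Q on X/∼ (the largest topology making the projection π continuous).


X/∼ = {[34=36], [35]}; |τ_Q| = 3.

Equivalence classes: [34=36], [35].
Quotient map π: X → X/∼ sends 34 ↦ [34=36], 35 ↦ [35], 36 ↦ [34=36].
For each subset V ⊆ X/∼, compute π^{-1}(V) ⊆ X and check whether π^{-1}(V) ∈ τ. V is open in τ_Q iff π^{-1}(V) ∈ τ.
  V = {}: π^{-1}(V) = ∅ ∈ τ ✓.
  V = {[34=36]}: π^{-1}(V) = {34, 36} ∉ τ ✗.
  V = {[35]}: π^{-1}(V) = {35} ∈ τ ✓.
  V = {[34=36], [35]}: π^{-1}(V) = {34, 35, 36} ∈ τ ✓.
Open sets in the quotient: τ_Q = {{}, {[35]}, {[34=36], [35]}} (3 elements).


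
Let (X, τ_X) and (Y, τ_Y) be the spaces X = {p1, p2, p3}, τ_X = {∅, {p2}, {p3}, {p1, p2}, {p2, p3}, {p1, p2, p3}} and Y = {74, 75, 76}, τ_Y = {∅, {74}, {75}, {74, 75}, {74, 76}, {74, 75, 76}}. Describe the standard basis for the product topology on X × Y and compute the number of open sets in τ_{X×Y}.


Basis B = {∅ × ∅, {p2} × {74}, {p2} × {75}, {p3} × {74}, {p3} × {75}, {p1, p2} × {74}, {p1, p2} × {75}, {p2} × {74, 75}, {p2} × {74, 76}, {p2, p3} × {74}, {p2, p3} × {75}, {p3} × {74, 75}, {p3} × {74, 76}, {p1, p2, p3} × {74}, {p1, p2, p3} × {75}, {p2} × {74, 75, 76}, {p3} × {74, 75, 76}, {p1, p2} × {74, 75}, {p1, p2} × {74, 76}, {p2, p3} × {74, 75}, {p2, p3} × {74, 76}, {p1, p2} × {74, 75, 76}, {p1, p2, p3} × {74, 75}, {p1, p2, p3} × {74, 76}, {p2, p3} × {74, 75, 76}, {p1, p2, p3} × {74, 75, 76}}; |τ_{X×Y}| = 108.

Enumerate products U × V with U ∈ τ_X, V ∈ τ_Y (deduplicated):
  ∅ × ∅ = {} (∅)
  {p2} × {74} = {(p2,74)}
  {p2} × {75} = {(p2,75)}
  {p3} × {74} = {(p3,74)}
  {p3} × {75} = {(p3,75)}
  {p1, p2} × {74} = {(p1,74), (p2,74)}
  {p1, p2} × {75} = {(p1,75), (p2,75)}
  {p2} × {74, 75} = {(p2,74), (p2,75)}
  {p2} × {74, 76} = {(p2,74), (p2,76)}
  {p2, p3} × {74} = {(p2,74), (p3,74)}
  {p2, p3} × {75} = {(p2,75), (p3,75)}
  {p3} × {74, 75} = {(p3,74), (p3,75)}
  {p3} × {74, 76} = {(p3,74), (p3,76)}
  {p1, p2, p3} × {74} = {(p1,74), (p2,74), (p3,74)}
  {p1, p2, p3} × {75} = {(p1,75), (p2,75), (p3,75)}
  {p2} × {74, 75, 76} = {(p2,74), (p2,75), (p2,76)}
  {p3} × {74, 75, 76} = {(p3,74), (p3,75), (p3,76)}
  {p1, p2} × {74, 75} = {(p1,74), (p1,75), (p2,74), (p2,75)}
  {p1, p2} × {74, 76} = {(p1,74), (p1,76), (p2,74), (p2,76)}
  {p2, p3} × {74, 75} = {(p2,74), (p2,75), (p3,74), (p3,75)}
  {p2, p3} × {74, 76} = {(p2,74), (p2,76), (p3,74), (p3,76)}
  {p1, p2} × {74, 75, 76} = {(p1,74), (p1,75), (p1,76), (p2,74), (p2,75), (p2,76)}
  {p1, p2, p3} × {74, 75} = {(p1,74), (p1,75), (p2,74), (p2,75), (p3,74), (p3,75)}
  {p1, p2, p3} × {74, 76} = {(p1,74), (p1,76), (p2,74), (p2,76), (p3,74), (p3,76)}
  {p2, p3} × {74, 75, 76} = {(p2,74), (p2,75), (p2,76), (p3,74), (p3,75), (p3,76)}
  {p1, p2, p3} × {74, 75, 76} = {(p1,74), (p1,75), (p1,76), (p2,74), (p2,75), (p2,76), (p3,74), (p3,75), (p3,76)}
These 26 distinct sets form the basis B.
Close under arbitrary unions to get τ_{X×Y}; counting gives |τ_{X×Y}| = 108.


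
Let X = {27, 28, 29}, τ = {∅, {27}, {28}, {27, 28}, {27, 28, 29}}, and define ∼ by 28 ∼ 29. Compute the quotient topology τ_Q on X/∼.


X/∼ = {[27], [28=29]}; |τ_Q| = 3.

Equivalence classes: [27], [28=29].
Quotient map π: X → X/∼ sends 27 ↦ [27], 28 ↦ [28=29], 29 ↦ [28=29].
For each subset V ⊆ X/∼, compute π^{-1}(V) ⊆ X and check whether π^{-1}(V) ∈ τ. V is open in τ_Q iff π^{-1}(V) ∈ τ.
  V = {}: π^{-1}(V) = ∅ ∈ τ ✓.
  V = {[27]}: π^{-1}(V) = {27} ∈ τ ✓.
  V = {[28=29]}: π^{-1}(V) = {28, 29} ∉ τ ✗.
  V = {[27], [28=29]}: π^{-1}(V) = {27, 28, 29} ∈ τ ✓.
Open sets in the quotient: τ_Q = {{}, {[27]}, {[27], [28=29]}} (3 elements).


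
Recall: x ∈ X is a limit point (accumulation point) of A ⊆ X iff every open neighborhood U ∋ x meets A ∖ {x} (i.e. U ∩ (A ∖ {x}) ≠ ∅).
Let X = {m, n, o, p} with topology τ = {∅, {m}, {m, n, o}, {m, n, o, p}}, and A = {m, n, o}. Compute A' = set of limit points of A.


A' = {n, o, p}

For each x ∈ X, list the open sets U ∈ τ with x ∈ U, then check whether U ∩ (A ∖ {x}) ≠ ∅ for every such U.
  x = m: open {m} ∋ x has {m} ∩ (A ∖ {m}) = ∅, so x is NOT a limit point.
  x = n: opens ∋ x are {m, n, o}, {m, n, o, p}; each meets A ∖ {n}, so x IS a limit point.
  x = o: opens ∋ x are {m, n, o}, {m, n, o, p}; each meets A ∖ {o}, so x IS a limit point.
  x = p: opens ∋ x are {m, n, o, p}; each meets A ∖ {p}, so x IS a limit point.
Collecting: A' = {n, o, p}.


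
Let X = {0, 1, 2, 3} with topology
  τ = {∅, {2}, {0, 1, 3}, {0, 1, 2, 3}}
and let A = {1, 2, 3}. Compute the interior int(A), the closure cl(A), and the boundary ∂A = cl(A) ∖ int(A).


int(A) = {2}, cl(A) = {0, 1, 2, 3}, ∂A = {0, 1, 3}.

Closed sets in (X, τ) are complements of opens:
  closed(X, τ) = {∅, {2}, {0, 1, 3}, {0, 1, 2, 3}}.
int(A) = ⋃ {U ∈ τ : U ⊆ A}. Opens contained in A: ∅, {2}.
Taking the union of these: int(A) = {2}.
cl(A) = ⋂ {C closed : A ⊆ C}. Closed sets containing A: {0, 1, 2, 3}.
Intersecting these: cl(A) = {0, 1, 2, 3}.
∂A = cl(A) ∖ int(A) = {0, 1, 2, 3} ∖ {2} = {0, 1, 3}.


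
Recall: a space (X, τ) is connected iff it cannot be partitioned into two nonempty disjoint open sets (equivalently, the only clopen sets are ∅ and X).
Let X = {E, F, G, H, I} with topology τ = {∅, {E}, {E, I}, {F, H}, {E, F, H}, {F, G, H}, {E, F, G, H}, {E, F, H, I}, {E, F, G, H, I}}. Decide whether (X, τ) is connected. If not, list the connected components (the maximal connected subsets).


(X, τ) is disconnected; components = [{E, I}, {F, G, H}].

Find clopen sets (U ∈ τ with X ∖ U ∈ τ):
  U = ∅, X ∖ U = {E, F, G, H, I} — both open, so U is clopen.
  U = {E, I}, X ∖ U = {F, G, H} — both open, so U is clopen.
  U = {F, G, H}, X ∖ U = {E, I} — both open, so U is clopen.
  U = {E, F, G, H, I}, X ∖ U = ∅ — both open, so U is clopen.
Nontrivial clopen(s) exist: e.g. {E, I}. So (X, τ) is disconnected.
Compute connected components by grouping points that agree on all clopens:
  component: {E, I}
  component: {F, G, H}


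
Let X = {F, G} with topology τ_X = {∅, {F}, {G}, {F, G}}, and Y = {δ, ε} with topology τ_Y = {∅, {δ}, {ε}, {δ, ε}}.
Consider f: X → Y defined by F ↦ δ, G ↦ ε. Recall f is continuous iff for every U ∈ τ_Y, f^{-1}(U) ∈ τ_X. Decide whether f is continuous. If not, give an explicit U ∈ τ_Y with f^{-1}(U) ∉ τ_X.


f IS continuous.

Compute f^{-1}(U) for each U ∈ τ_Y:
  U = ∅: f^{-1}(U) = ∅ ∈ τ_X ✓.
  U = {δ}: f^{-1}(U) = {F} ∈ τ_X ✓.
  U = {ε}: f^{-1}(U) = {G} ∈ τ_X ✓.
  U = {δ, ε}: f^{-1}(U) = {F, G} ∈ τ_X ✓.
Every preimage lies in τ_X, so f IS continuous.


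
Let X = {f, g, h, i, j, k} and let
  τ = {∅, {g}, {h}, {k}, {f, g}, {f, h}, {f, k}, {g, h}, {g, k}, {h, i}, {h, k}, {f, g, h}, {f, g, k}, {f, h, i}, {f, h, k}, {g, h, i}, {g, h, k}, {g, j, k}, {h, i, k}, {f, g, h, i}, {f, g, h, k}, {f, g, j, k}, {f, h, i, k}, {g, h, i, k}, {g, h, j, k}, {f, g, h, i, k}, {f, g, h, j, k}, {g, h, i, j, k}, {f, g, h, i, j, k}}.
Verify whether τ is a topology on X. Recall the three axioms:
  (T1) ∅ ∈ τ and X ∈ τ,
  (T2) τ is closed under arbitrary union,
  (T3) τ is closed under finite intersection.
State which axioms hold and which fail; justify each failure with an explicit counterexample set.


τ is NOT a topology on X.

Axiom (T1): ∅ ∈ τ? Yes; X ∈ τ? Yes.
Axiom (T2/T3): check pairwise unions and intersections of members of τ.
Counterexample for (T3): {f, g} ∩ {f, h} = {f} ∉ τ. Therefore τ is NOT a topology.


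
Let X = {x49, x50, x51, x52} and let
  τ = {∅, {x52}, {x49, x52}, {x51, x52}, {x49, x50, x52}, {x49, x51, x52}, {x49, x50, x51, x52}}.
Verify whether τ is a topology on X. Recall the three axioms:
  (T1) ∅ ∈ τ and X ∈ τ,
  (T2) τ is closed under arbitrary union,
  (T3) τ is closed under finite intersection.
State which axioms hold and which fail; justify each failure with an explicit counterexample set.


τ IS a topology on X.

Axiom (T1): ∅ ∈ τ? Yes; X ∈ τ? Yes.
Axiom (T2/T3): check pairwise unions and intersections of members of τ.
All pairwise intersections and unions checked — each lies in τ. Therefore τ satisfies (T1), (T2), (T3): it IS a topology on X.


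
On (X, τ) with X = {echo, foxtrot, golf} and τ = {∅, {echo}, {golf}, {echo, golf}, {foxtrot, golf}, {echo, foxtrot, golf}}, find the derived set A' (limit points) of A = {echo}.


A' = ∅

For each x ∈ X, list the open sets U ∈ τ with x ∈ U, then check whether U ∩ (A ∖ {x}) ≠ ∅ for every such U.
  x = echo: open {echo} ∋ x has {echo} ∩ (A ∖ {echo}) = ∅, so x is NOT a limit point.
  x = foxtrot: open {foxtrot, golf} ∋ x has {foxtrot, golf} ∩ (A ∖ {foxtrot}) = ∅, so x is NOT a limit point.
  x = golf: open {golf} ∋ x has {golf} ∩ (A ∖ {golf}) = ∅, so x is NOT a limit point.
Collecting: A' = ∅.


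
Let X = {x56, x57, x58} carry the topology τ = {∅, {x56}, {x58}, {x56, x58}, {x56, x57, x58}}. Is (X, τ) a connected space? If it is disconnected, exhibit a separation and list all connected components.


(X, τ) is connected.

Find clopen sets (U ∈ τ with X ∖ U ∈ τ):
  U = ∅, X ∖ U = {x56, x57, x58} — both open, so U is clopen.
  U = {x56, x57, x58}, X ∖ U = ∅ — both open, so U is clopen.
Only trivial clopens (∅ and X) exist, so (X, τ) is connected.
Compute connected components by grouping points that agree on all clopens:
  component: {x56, x57, x58}


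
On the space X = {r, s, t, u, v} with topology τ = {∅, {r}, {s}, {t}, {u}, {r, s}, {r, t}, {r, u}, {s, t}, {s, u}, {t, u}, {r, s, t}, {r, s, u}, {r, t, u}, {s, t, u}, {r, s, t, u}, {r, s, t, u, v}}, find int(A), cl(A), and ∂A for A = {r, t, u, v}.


int(A) = {r, t, u}, cl(A) = {r, t, u, v}, ∂A = {v}.

Closed sets in (X, τ) are complements of opens:
  closed(X, τ) = {∅, {v}, {r, v}, {s, v}, {t, v}, {u, v}, {r, s, v}, {r, t, v}, {r, u, v}, {s, t, v}, {s, u, v}, {t, u, v}, {r, s, t, v}, {r, s, u, v}, {r, t, u, v}, {s, t, u, v}, {r, s, t, u, v}}.
int(A) = ⋃ {U ∈ τ : U ⊆ A}. Opens contained in A: ∅, {r}, {t}, {u}, {r, t}, {r, u}, {t, u}, {r, t, u}.
Taking the union of these: int(A) = {r, t, u}.
cl(A) = ⋂ {C closed : A ⊆ C}. Closed sets containing A: {r, t, u, v}, {r, s, t, u, v}.
Intersecting these: cl(A) = {r, t, u, v}.
∂A = cl(A) ∖ int(A) = {r, t, u, v} ∖ {r, t, u} = {v}.


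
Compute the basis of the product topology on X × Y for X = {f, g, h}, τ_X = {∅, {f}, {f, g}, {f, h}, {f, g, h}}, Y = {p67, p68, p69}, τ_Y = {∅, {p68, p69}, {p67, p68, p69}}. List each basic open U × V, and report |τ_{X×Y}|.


Basis B = {∅ × ∅, {f} × {p68, p69}, {f} × {p67, p68, p69}, {f, g} × {p68, p69}, {f, h} × {p68, p69}, {f, g} × {p67, p68, p69}, {f, h} × {p67, p68, p69}, {f, g, h} × {p68, p69}, {f, g, h} × {p67, p68, p69}}; |τ_{X×Y}| = 14.

Enumerate products U × V with U ∈ τ_X, V ∈ τ_Y (deduplicated):
  ∅ × ∅ = {} (∅)
  {f} × {p68, p69} = {(f,p68), (f,p69)}
  {f} × {p67, p68, p69} = {(f,p67), (f,p68), (f,p69)}
  {f, g} × {p68, p69} = {(f,p68), (f,p69), (g,p68), (g,p69)}
  {f, h} × {p68, p69} = {(f,p68), (f,p69), (h,p68), (h,p69)}
  {f, g} × {p67, p68, p69} = {(f,p67), (f,p68), (f,p69), (g,p67), (g,p68), (g,p69)}
  {f, h} × {p67, p68, p69} = {(f,p67), (f,p68), (f,p69), (h,p67), (h,p68), (h,p69)}
  {f, g, h} × {p68, p69} = {(f,p68), (f,p69), (g,p68), (g,p69), (h,p68), (h,p69)}
  {f, g, h} × {p67, p68, p69} = {(f,p67), (f,p68), (f,p69), (g,p67), (g,p68), (g,p69), (h,p67), (h,p68), (h,p69)}
These 9 distinct sets form the basis B.
Close under arbitrary unions to get τ_{X×Y}; counting gives |τ_{X×Y}| = 14.


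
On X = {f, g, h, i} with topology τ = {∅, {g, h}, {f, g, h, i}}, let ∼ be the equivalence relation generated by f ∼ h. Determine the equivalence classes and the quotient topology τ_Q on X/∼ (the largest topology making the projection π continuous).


X/∼ = {[f=h], [g], [i]}; |τ_Q| = 2.

Equivalence classes: [f=h], [g], [i].
Quotient map π: X → X/∼ sends f ↦ [f=h], g ↦ [g], h ↦ [f=h], i ↦ [i].
For each subset V ⊆ X/∼, compute π^{-1}(V) ⊆ X and check whether π^{-1}(V) ∈ τ. V is open in τ_Q iff π^{-1}(V) ∈ τ.
  V = {}: π^{-1}(V) = ∅ ∈ τ ✓.
  V = {[f=h]}: π^{-1}(V) = {f, h} ∉ τ ✗.
  V = {[g]}: π^{-1}(V) = {g} ∉ τ ✗.
  V = {[f=h], [g]}: π^{-1}(V) = {f, g, h} ∉ τ ✗.
  V = {[i]}: π^{-1}(V) = {i} ∉ τ ✗.
  V = {[f=h], [i]}: π^{-1}(V) = {f, h, i} ∉ τ ✗.
  V = {[g], [i]}: π^{-1}(V) = {g, i} ∉ τ ✗.
  V = {[f=h], [g], [i]}: π^{-1}(V) = {f, g, h, i} ∈ τ ✓.
Open sets in the quotient: τ_Q = {{}, {[f=h], [g], [i]}} (2 elements).


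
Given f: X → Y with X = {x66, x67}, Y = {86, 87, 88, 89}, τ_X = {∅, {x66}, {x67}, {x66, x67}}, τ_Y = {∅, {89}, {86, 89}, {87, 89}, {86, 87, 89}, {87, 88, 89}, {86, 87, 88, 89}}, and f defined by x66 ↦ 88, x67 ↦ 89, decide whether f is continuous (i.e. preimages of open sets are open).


f IS continuous.

Compute f^{-1}(U) for each U ∈ τ_Y:
  U = ∅: f^{-1}(U) = ∅ ∈ τ_X ✓.
  U = {89}: f^{-1}(U) = {x67} ∈ τ_X ✓.
  U = {86, 89}: f^{-1}(U) = {x67} ∈ τ_X ✓.
  U = {87, 89}: f^{-1}(U) = {x67} ∈ τ_X ✓.
  U = {86, 87, 89}: f^{-1}(U) = {x67} ∈ τ_X ✓.
  U = {87, 88, 89}: f^{-1}(U) = {x66, x67} ∈ τ_X ✓.
  U = {86, 87, 88, 89}: f^{-1}(U) = {x66, x67} ∈ τ_X ✓.
Every preimage lies in τ_X, so f IS continuous.


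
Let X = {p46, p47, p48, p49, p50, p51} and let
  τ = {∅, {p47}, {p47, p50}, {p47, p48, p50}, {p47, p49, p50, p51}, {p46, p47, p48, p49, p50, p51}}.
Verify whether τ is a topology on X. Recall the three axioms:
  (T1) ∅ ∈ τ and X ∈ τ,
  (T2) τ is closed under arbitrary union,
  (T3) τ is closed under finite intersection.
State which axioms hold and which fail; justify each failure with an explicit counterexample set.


τ is NOT a topology on X.

Axiom (T1): ∅ ∈ τ? Yes; X ∈ τ? Yes.
Axiom (T2/T3): check pairwise unions and intersections of members of τ.
Counterexample for (T2): {p47, p48, p50} ∪ {p47, p49, p50, p51} = {p47, p48, p49, p50, p51} ∉ τ. Therefore τ is NOT a topology.


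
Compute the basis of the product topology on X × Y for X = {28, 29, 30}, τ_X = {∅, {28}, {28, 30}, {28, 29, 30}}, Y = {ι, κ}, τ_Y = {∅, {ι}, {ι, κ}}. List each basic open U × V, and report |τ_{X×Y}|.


Basis B = {∅ × ∅, {28} × {ι}, {28} × {ι, κ}, {28, 30} × {ι}, {28, 29, 30} × {ι}, {28, 30} × {ι, κ}, {28, 29, 30} × {ι, κ}}; |τ_{X×Y}| = 10.

Enumerate products U × V with U ∈ τ_X, V ∈ τ_Y (deduplicated):
  ∅ × ∅ = {} (∅)
  {28} × {ι} = {(28,ι)}
  {28} × {ι, κ} = {(28,ι), (28,κ)}
  {28, 30} × {ι} = {(28,ι), (30,ι)}
  {28, 29, 30} × {ι} = {(28,ι), (29,ι), (30,ι)}
  {28, 30} × {ι, κ} = {(28,ι), (28,κ), (30,ι), (30,κ)}
  {28, 29, 30} × {ι, κ} = {(28,ι), (28,κ), (29,ι), (29,κ), (30,ι), (30,κ)}
These 7 distinct sets form the basis B.
Close under arbitrary unions to get τ_{X×Y}; counting gives |τ_{X×Y}| = 10.


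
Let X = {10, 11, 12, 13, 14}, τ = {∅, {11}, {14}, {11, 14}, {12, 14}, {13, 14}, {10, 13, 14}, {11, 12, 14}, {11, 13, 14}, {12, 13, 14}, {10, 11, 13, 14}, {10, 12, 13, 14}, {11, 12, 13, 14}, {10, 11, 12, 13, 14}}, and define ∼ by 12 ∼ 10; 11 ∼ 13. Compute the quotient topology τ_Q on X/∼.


X/∼ = {[10=12], [11=13], [14]}; |τ_Q| = 4.

Equivalence classes: [10=12], [11=13], [14].
Quotient map π: X → X/∼ sends 10 ↦ [10=12], 11 ↦ [11=13], 12 ↦ [10=12], 13 ↦ [11=13], 14 ↦ [14].
For each subset V ⊆ X/∼, compute π^{-1}(V) ⊆ X and check whether π^{-1}(V) ∈ τ. V is open in τ_Q iff π^{-1}(V) ∈ τ.
  V = {}: π^{-1}(V) = ∅ ∈ τ ✓.
  V = {[10=12]}: π^{-1}(V) = {10, 12} ∉ τ ✗.
  V = {[11=13]}: π^{-1}(V) = {11, 13} ∉ τ ✗.
  V = {[10=12], [11=13]}: π^{-1}(V) = {10, 11, 12, 13} ∉ τ ✗.
  V = {[14]}: π^{-1}(V) = {14} ∈ τ ✓.
  V = {[10=12], [14]}: π^{-1}(V) = {10, 12, 14} ∉ τ ✗.
  V = {[11=13], [14]}: π^{-1}(V) = {11, 13, 14} ∈ τ ✓.
  V = {[10=12], [11=13], [14]}: π^{-1}(V) = {10, 11, 12, 13, 14} ∈ τ ✓.
Open sets in the quotient: τ_Q = {{}, {[14]}, {[11=13], [14]}, {[10=12], [11=13], [14]}} (4 elements).


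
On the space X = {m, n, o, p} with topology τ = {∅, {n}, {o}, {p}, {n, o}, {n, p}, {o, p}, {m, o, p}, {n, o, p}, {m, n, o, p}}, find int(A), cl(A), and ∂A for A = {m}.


int(A) = ∅, cl(A) = {m}, ∂A = {m}.

Closed sets in (X, τ) are complements of opens:
  closed(X, τ) = {∅, {m}, {n}, {m, n}, {m, o}, {m, p}, {m, n, o}, {m, n, p}, {m, o, p}, {m, n, o, p}}.
int(A) = ⋃ {U ∈ τ : U ⊆ A}. Opens contained in A: ∅.
Taking the union of these: int(A) = ∅.
cl(A) = ⋂ {C closed : A ⊆ C}. Closed sets containing A: {m}, {m, n}, {m, o}, {m, p}, {m, n, o}, {m, n, p}, {m, o, p}, {m, n, o, p}.
Intersecting these: cl(A) = {m}.
∂A = cl(A) ∖ int(A) = {m} ∖ ∅ = {m}.


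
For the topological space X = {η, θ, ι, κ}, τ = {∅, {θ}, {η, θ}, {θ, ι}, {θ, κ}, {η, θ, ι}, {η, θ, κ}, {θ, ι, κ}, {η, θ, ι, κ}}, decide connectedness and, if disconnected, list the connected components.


(X, τ) is connected.

Find clopen sets (U ∈ τ with X ∖ U ∈ τ):
  U = ∅, X ∖ U = {η, θ, ι, κ} — both open, so U is clopen.
  U = {η, θ, ι, κ}, X ∖ U = ∅ — both open, so U is clopen.
Only trivial clopens (∅ and X) exist, so (X, τ) is connected.
Compute connected components by grouping points that agree on all clopens:
  component: {η, θ, ι, κ}


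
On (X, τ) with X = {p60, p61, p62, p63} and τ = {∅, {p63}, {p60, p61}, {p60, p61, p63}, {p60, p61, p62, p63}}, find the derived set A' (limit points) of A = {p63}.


A' = {p62}

For each x ∈ X, list the open sets U ∈ τ with x ∈ U, then check whether U ∩ (A ∖ {x}) ≠ ∅ for every such U.
  x = p60: open {p60, p61} ∋ x has {p60, p61} ∩ (A ∖ {p60}) = ∅, so x is NOT a limit point.
  x = p61: open {p60, p61} ∋ x has {p60, p61} ∩ (A ∖ {p61}) = ∅, so x is NOT a limit point.
  x = p62: opens ∋ x are {p60, p61, p62, p63}; each meets A ∖ {p62}, so x IS a limit point.
  x = p63: open {p63} ∋ x has {p63} ∩ (A ∖ {p63}) = ∅, so x is NOT a limit point.
Collecting: A' = {p62}.


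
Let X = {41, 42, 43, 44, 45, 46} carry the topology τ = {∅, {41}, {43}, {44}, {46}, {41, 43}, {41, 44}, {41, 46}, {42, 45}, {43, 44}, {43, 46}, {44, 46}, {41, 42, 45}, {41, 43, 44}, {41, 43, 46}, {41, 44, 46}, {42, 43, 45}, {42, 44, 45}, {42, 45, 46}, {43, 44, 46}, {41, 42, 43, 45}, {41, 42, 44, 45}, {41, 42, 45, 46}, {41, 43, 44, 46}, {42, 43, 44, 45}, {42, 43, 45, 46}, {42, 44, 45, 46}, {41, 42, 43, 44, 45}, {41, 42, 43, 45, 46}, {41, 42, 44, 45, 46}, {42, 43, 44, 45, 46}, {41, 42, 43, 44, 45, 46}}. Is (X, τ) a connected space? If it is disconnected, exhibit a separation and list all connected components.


(X, τ) is disconnected; components = [{41}, {43}, {44}, {46}, {42, 45}].

Find clopen sets (U ∈ τ with X ∖ U ∈ τ):
  U = ∅, X ∖ U = {41, 42, 43, 44, 45, 46} — both open, so U is clopen.
  U = {41}, X ∖ U = {42, 43, 44, 45, 46} — both open, so U is clopen.
  U = {43}, X ∖ U = {41, 42, 44, 45, 46} — both open, so U is clopen.
  U = {44}, X ∖ U = {41, 42, 43, 45, 46} — both open, so U is clopen.
  U = {46}, X ∖ U = {41, 42, 43, 44, 45} — both open, so U is clopen.
  U = {41, 43}, X ∖ U = {42, 44, 45, 46} — both open, so U is clopen.
  U = {41, 44}, X ∖ U = {42, 43, 45, 46} — both open, so U is clopen.
  U = {41, 46}, X ∖ U = {42, 43, 44, 45} — both open, so U is clopen.
  U = {42, 45}, X ∖ U = {41, 43, 44, 46} — both open, so U is clopen.
  U = {43, 44}, X ∖ U = {41, 42, 45, 46} — both open, so U is clopen.
  U = {43, 46}, X ∖ U = {41, 42, 44, 45} — both open, so U is clopen.
  U = {44, 46}, X ∖ U = {41, 42, 43, 45} — both open, so U is clopen.
  U = {41, 42, 45}, X ∖ U = {43, 44, 46} — both open, so U is clopen.
  U = {41, 43, 44}, X ∖ U = {42, 45, 46} — both open, so U is clopen.
  U = {41, 43, 46}, X ∖ U = {42, 44, 45} — both open, so U is clopen.
  U = {41, 44, 46}, X ∖ U = {42, 43, 45} — both open, so U is clopen.
  U = {42, 43, 45}, X ∖ U = {41, 44, 46} — both open, so U is clopen.
  U = {42, 44, 45}, X ∖ U = {41, 43, 46} — both open, so U is clopen.
  U = {42, 45, 46}, X ∖ U = {41, 43, 44} — both open, so U is clopen.
  U = {43, 44, 46}, X ∖ U = {41, 42, 45} — both open, so U is clopen.
  U = {41, 42, 43, 45}, X ∖ U = {44, 46} — both open, so U is clopen.
  U = {41, 42, 44, 45}, X ∖ U = {43, 46} — both open, so U is clopen.
  U = {41, 42, 45, 46}, X ∖ U = {43, 44} — both open, so U is clopen.
  U = {41, 43, 44, 46}, X ∖ U = {42, 45} — both open, so U is clopen.
  U = {42, 43, 44, 45}, X ∖ U = {41, 46} — both open, so U is clopen.
  U = {42, 43, 45, 46}, X ∖ U = {41, 44} — both open, so U is clopen.
  U = {42, 44, 45, 46}, X ∖ U = {41, 43} — both open, so U is clopen.
  U = {41, 42, 43, 44, 45}, X ∖ U = {46} — both open, so U is clopen.
  U = {41, 42, 43, 45, 46}, X ∖ U = {44} — both open, so U is clopen.
  U = {41, 42, 44, 45, 46}, X ∖ U = {43} — both open, so U is clopen.
  U = {42, 43, 44, 45, 46}, X ∖ U = {41} — both open, so U is clopen.
  U = {41, 42, 43, 44, 45, 46}, X ∖ U = ∅ — both open, so U is clopen.
Nontrivial clopen(s) exist: e.g. {41, 42, 45}. So (X, τ) is disconnected.
Compute connected components by grouping points that agree on all clopens:
  component: {41}
  component: {43}
  component: {44}
  component: {46}
  component: {42, 45}


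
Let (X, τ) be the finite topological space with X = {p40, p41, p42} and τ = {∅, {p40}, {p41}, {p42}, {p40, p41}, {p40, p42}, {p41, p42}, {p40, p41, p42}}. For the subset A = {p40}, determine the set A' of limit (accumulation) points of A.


A' = ∅

For each x ∈ X, list the open sets U ∈ τ with x ∈ U, then check whether U ∩ (A ∖ {x}) ≠ ∅ for every such U.
  x = p40: open {p40} ∋ x has {p40} ∩ (A ∖ {p40}) = ∅, so x is NOT a limit point.
  x = p41: open {p41} ∋ x has {p41} ∩ (A ∖ {p41}) = ∅, so x is NOT a limit point.
  x = p42: open {p42} ∋ x has {p42} ∩ (A ∖ {p42}) = ∅, so x is NOT a limit point.
Collecting: A' = ∅.


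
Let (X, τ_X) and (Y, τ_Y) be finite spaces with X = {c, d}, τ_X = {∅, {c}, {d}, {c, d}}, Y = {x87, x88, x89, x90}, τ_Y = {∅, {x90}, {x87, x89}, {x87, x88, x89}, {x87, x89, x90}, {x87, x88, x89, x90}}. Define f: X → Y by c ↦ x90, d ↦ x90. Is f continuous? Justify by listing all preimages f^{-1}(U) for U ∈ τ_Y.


f IS continuous.

Compute f^{-1}(U) for each U ∈ τ_Y:
  U = ∅: f^{-1}(U) = ∅ ∈ τ_X ✓.
  U = {x90}: f^{-1}(U) = {c, d} ∈ τ_X ✓.
  U = {x87, x89}: f^{-1}(U) = ∅ ∈ τ_X ✓.
  U = {x87, x88, x89}: f^{-1}(U) = ∅ ∈ τ_X ✓.
  U = {x87, x89, x90}: f^{-1}(U) = {c, d} ∈ τ_X ✓.
  U = {x87, x88, x89, x90}: f^{-1}(U) = {c, d} ∈ τ_X ✓.
Every preimage lies in τ_X, so f IS continuous.


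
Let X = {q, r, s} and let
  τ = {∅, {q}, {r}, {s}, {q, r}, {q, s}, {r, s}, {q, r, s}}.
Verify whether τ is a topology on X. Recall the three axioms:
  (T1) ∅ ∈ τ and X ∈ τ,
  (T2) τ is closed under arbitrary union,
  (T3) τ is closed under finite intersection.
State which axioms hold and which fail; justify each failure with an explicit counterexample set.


τ IS a topology on X.

Axiom (T1): ∅ ∈ τ? Yes; X ∈ τ? Yes.
Axiom (T2/T3): check pairwise unions and intersections of members of τ.
All pairwise intersections and unions checked — each lies in τ. Therefore τ satisfies (T1), (T2), (T3): it IS a topology on X.


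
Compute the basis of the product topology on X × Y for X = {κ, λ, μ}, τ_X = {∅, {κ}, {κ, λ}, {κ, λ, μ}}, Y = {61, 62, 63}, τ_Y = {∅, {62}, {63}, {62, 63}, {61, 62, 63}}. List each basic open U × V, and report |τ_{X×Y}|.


Basis B = {∅ × ∅, {κ} × {62}, {κ} × {63}, {κ} × {62, 63}, {κ, λ} × {62}, {κ, λ} × {63}, {κ} × {61, 62, 63}, {κ, λ, μ} × {62}, {κ, λ, μ} × {63}, {κ, λ} × {62, 63}, {κ, λ} × {61, 62, 63}, {κ, λ, μ} × {62, 63}, {κ, λ, μ} × {61, 62, 63}}; |τ_{X×Y}| = 30.

Enumerate products U × V with U ∈ τ_X, V ∈ τ_Y (deduplicated):
  ∅ × ∅ = {} (∅)
  {κ} × {62} = {(κ,62)}
  {κ} × {63} = {(κ,63)}
  {κ} × {62, 63} = {(κ,62), (κ,63)}
  {κ, λ} × {62} = {(κ,62), (λ,62)}
  {κ, λ} × {63} = {(κ,63), (λ,63)}
  {κ} × {61, 62, 63} = {(κ,61), (κ,62), (κ,63)}
  {κ, λ, μ} × {62} = {(κ,62), (λ,62), (μ,62)}
  {κ, λ, μ} × {63} = {(κ,63), (λ,63), (μ,63)}
  {κ, λ} × {62, 63} = {(κ,62), (κ,63), (λ,62), (λ,63)}
  {κ, λ} × {61, 62, 63} = {(κ,61), (κ,62), (κ,63), (λ,61), (λ,62), (λ,63)}
  {κ, λ, μ} × {62, 63} = {(κ,62), (κ,63), (λ,62), (λ,63), (μ,62), (μ,63)}
  {κ, λ, μ} × {61, 62, 63} = {(κ,61), (κ,62), (κ,63), (λ,61), (λ,62), (λ,63), (μ,61), (μ,62), (μ,63)}
These 13 distinct sets form the basis B.
Close under arbitrary unions to get τ_{X×Y}; counting gives |τ_{X×Y}| = 30.


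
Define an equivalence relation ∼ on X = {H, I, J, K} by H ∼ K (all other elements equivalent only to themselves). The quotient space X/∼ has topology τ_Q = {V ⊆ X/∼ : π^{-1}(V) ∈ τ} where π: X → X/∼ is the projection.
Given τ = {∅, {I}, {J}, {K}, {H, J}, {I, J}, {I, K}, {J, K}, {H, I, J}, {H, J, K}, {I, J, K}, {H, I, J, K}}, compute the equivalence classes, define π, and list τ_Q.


X/∼ = {[H=K], [I], [J]}; |τ_Q| = 6.

Equivalence classes: [H=K], [I], [J].
Quotient map π: X → X/∼ sends H ↦ [H=K], I ↦ [I], J ↦ [J], K ↦ [H=K].
For each subset V ⊆ X/∼, compute π^{-1}(V) ⊆ X and check whether π^{-1}(V) ∈ τ. V is open in τ_Q iff π^{-1}(V) ∈ τ.
  V = {}: π^{-1}(V) = ∅ ∈ τ ✓.
  V = {[H=K]}: π^{-1}(V) = {H, K} ∉ τ ✗.
  V = {[I]}: π^{-1}(V) = {I} ∈ τ ✓.
  V = {[H=K], [I]}: π^{-1}(V) = {H, I, K} ∉ τ ✗.
  V = {[J]}: π^{-1}(V) = {J} ∈ τ ✓.
  V = {[H=K], [J]}: π^{-1}(V) = {H, J, K} ∈ τ ✓.
  V = {[I], [J]}: π^{-1}(V) = {I, J} ∈ τ ✓.
  V = {[H=K], [I], [J]}: π^{-1}(V) = {H, I, J, K} ∈ τ ✓.
Open sets in the quotient: τ_Q = {{}, {[I]}, {[J]}, {[H=K], [J]}, {[I], [J]}, {[H=K], [I], [J]}} (6 elements).


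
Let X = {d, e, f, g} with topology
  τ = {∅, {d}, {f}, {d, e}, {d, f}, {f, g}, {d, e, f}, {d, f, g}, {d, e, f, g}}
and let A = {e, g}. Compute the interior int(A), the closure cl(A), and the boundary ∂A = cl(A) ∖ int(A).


int(A) = ∅, cl(A) = {e, g}, ∂A = {e, g}.

Closed sets in (X, τ) are complements of opens:
  closed(X, τ) = {∅, {e}, {g}, {d, e}, {e, g}, {f, g}, {d, e, g}, {e, f, g}, {d, e, f, g}}.
int(A) = ⋃ {U ∈ τ : U ⊆ A}. Opens contained in A: ∅.
Taking the union of these: int(A) = ∅.
cl(A) = ⋂ {C closed : A ⊆ C}. Closed sets containing A: {e, g}, {d, e, g}, {e, f, g}, {d, e, f, g}.
Intersecting these: cl(A) = {e, g}.
∂A = cl(A) ∖ int(A) = {e, g} ∖ ∅ = {e, g}.


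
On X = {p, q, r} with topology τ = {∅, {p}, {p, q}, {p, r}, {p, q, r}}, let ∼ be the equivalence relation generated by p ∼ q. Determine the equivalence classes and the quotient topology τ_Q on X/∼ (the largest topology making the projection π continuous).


X/∼ = {[p=q], [r]}; |τ_Q| = 3.

Equivalence classes: [p=q], [r].
Quotient map π: X → X/∼ sends p ↦ [p=q], q ↦ [p=q], r ↦ [r].
For each subset V ⊆ X/∼, compute π^{-1}(V) ⊆ X and check whether π^{-1}(V) ∈ τ. V is open in τ_Q iff π^{-1}(V) ∈ τ.
  V = {}: π^{-1}(V) = ∅ ∈ τ ✓.
  V = {[p=q]}: π^{-1}(V) = {p, q} ∈ τ ✓.
  V = {[r]}: π^{-1}(V) = {r} ∉ τ ✗.
  V = {[p=q], [r]}: π^{-1}(V) = {p, q, r} ∈ τ ✓.
Open sets in the quotient: τ_Q = {{}, {[p=q]}, {[p=q], [r]}} (3 elements).


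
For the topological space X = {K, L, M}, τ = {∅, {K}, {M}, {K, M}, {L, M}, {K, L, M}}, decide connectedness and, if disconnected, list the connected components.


(X, τ) is disconnected; components = [{K}, {L, M}].

Find clopen sets (U ∈ τ with X ∖ U ∈ τ):
  U = ∅, X ∖ U = {K, L, M} — both open, so U is clopen.
  U = {K}, X ∖ U = {L, M} — both open, so U is clopen.
  U = {L, M}, X ∖ U = {K} — both open, so U is clopen.
  U = {K, L, M}, X ∖ U = ∅ — both open, so U is clopen.
Nontrivial clopen(s) exist: e.g. {L, M}. So (X, τ) is disconnected.
Compute connected components by grouping points that agree on all clopens:
  component: {K}
  component: {L, M}


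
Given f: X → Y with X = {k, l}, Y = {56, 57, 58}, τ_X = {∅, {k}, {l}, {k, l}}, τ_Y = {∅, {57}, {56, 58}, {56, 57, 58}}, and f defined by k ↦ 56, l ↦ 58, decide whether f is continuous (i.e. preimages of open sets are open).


f IS continuous.

Compute f^{-1}(U) for each U ∈ τ_Y:
  U = ∅: f^{-1}(U) = ∅ ∈ τ_X ✓.
  U = {57}: f^{-1}(U) = ∅ ∈ τ_X ✓.
  U = {56, 58}: f^{-1}(U) = {k, l} ∈ τ_X ✓.
  U = {56, 57, 58}: f^{-1}(U) = {k, l} ∈ τ_X ✓.
Every preimage lies in τ_X, so f IS continuous.


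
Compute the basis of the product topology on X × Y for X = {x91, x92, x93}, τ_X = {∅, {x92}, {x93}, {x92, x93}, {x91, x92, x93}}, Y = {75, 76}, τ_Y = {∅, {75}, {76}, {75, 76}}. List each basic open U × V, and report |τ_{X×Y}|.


Basis B = {∅ × ∅, {x92} × {75}, {x92} × {76}, {x93} × {75}, {x93} × {76}, {x92} × {75, 76}, {x92, x93} × {75}, {x92, x93} × {76}, {x93} × {75, 76}, {x91, x92, x93} × {75}, {x91, x92, x93} × {76}, {x92, x93} × {75, 76}, {x91, x92, x93} × {75, 76}}; |τ_{X×Y}| = 25.

Enumerate products U × V with U ∈ τ_X, V ∈ τ_Y (deduplicated):
  ∅ × ∅ = {} (∅)
  {x92} × {75} = {(x92,75)}
  {x92} × {76} = {(x92,76)}
  {x93} × {75} = {(x93,75)}
  {x93} × {76} = {(x93,76)}
  {x92} × {75, 76} = {(x92,75), (x92,76)}
  {x92, x93} × {75} = {(x92,75), (x93,75)}
  {x92, x93} × {76} = {(x92,76), (x93,76)}
  {x93} × {75, 76} = {(x93,75), (x93,76)}
  {x91, x92, x93} × {75} = {(x91,75), (x92,75), (x93,75)}
  {x91, x92, x93} × {76} = {(x91,76), (x92,76), (x93,76)}
  {x92, x93} × {75, 76} = {(x92,75), (x92,76), (x93,75), (x93,76)}
  {x91, x92, x93} × {75, 76} = {(x91,75), (x91,76), (x92,75), (x92,76), (x93,75), (x93,76)}
These 13 distinct sets form the basis B.
Close under arbitrary unions to get τ_{X×Y}; counting gives |τ_{X×Y}| = 25.


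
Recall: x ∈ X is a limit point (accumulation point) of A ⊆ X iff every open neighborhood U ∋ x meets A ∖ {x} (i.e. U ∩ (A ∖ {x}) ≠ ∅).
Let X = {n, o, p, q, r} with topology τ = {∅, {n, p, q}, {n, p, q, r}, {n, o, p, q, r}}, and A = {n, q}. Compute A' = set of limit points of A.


A' = {n, o, p, q, r}

For each x ∈ X, list the open sets U ∈ τ with x ∈ U, then check whether U ∩ (A ∖ {x}) ≠ ∅ for every such U.
  x = n: opens ∋ x are {n, p, q}, {n, p, q, r}, {n, o, p, q, r}; each meets A ∖ {n}, so x IS a limit point.
  x = o: opens ∋ x are {n, o, p, q, r}; each meets A ∖ {o}, so x IS a limit point.
  x = p: opens ∋ x are {n, p, q}, {n, p, q, r}, {n, o, p, q, r}; each meets A ∖ {p}, so x IS a limit point.
  x = q: opens ∋ x are {n, p, q}, {n, p, q, r}, {n, o, p, q, r}; each meets A ∖ {q}, so x IS a limit point.
  x = r: opens ∋ x are {n, p, q, r}, {n, o, p, q, r}; each meets A ∖ {r}, so x IS a limit point.
Collecting: A' = {n, o, p, q, r}.
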